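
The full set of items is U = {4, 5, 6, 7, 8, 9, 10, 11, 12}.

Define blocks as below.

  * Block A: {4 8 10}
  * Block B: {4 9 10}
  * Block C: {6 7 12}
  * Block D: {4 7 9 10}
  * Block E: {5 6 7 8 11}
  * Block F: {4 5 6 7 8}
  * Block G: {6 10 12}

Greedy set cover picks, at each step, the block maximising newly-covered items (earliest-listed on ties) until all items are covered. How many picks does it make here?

Greedy: pick E (covers 5 new) → pick B (covers 3 new) → pick C (covers 1 new). Total picks: 3.

3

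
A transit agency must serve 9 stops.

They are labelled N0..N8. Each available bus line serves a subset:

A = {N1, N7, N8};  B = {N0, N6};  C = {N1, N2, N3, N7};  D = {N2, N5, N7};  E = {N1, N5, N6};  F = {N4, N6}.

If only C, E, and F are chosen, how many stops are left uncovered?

2

Union of C, E, F = {N1, N2, N3, N4, N5, N6, N7}.
Not covered: N0, N8 — 2 stops.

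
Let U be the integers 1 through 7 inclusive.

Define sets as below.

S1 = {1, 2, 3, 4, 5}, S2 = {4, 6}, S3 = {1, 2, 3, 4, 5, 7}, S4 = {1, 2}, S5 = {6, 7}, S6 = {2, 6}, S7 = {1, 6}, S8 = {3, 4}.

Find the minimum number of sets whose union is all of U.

2

S3 and S5 together: S3 ∪ S5 = {1, 2, 3, 4, 5, 6, 7} — every element is covered.
No single set has all 7 elements (the largest, S3, has 6), so 2 is optimal.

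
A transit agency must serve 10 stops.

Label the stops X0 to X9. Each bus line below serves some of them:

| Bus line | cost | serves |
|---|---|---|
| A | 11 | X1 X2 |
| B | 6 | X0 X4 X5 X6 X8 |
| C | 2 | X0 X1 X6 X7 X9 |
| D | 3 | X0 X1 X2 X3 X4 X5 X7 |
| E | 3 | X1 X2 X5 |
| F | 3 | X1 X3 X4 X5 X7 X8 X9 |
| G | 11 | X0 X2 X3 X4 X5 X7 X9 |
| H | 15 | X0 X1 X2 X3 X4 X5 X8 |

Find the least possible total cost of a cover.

C, E, F together cover every stop (C ∪ E ∪ F = {X0, X1, X2, X3, X4, X5, X6, X7, X8, X9}); total cost 2 + 3 + 3 = 8.
No covering selection has total cost below 8.

8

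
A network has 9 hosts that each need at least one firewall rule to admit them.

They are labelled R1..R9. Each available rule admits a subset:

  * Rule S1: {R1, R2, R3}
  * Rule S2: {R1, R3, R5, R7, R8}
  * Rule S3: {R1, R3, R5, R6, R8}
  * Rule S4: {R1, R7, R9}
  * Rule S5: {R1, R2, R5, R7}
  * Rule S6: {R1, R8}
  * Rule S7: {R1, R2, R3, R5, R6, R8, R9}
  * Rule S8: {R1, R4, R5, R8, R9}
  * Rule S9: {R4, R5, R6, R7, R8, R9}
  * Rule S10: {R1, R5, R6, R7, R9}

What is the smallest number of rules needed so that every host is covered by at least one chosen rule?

2

Take {S7, S9}. Their union is {R1, R2, R3, R4, R5, R6, R7, R8, R9}, which is all 9 hosts.
No single rule has all 9 hosts (the largest, S7, has 7), so 2 is optimal.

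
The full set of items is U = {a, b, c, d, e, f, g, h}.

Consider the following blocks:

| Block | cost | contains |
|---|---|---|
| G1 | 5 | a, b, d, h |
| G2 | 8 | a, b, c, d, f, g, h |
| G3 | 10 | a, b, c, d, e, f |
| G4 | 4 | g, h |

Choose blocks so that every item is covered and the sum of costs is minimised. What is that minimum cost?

14

G3, G4 together cover every item (G3 ∪ G4 = {a, b, c, d, e, f, g, h}); total cost 10 + 4 = 14.
The greedy pick G2, G3 costs 18; no covering selection beats 14.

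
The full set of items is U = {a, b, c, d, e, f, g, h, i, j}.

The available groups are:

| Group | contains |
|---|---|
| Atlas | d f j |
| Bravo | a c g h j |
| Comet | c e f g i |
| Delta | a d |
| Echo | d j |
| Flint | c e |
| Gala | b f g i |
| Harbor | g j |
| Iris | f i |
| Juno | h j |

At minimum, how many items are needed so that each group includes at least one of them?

Take T = {c, d, f, j}. Each listed group contains at least one of these, so T is a hitting set of size 4.
The groups Delta, Flint, Iris, Juno are pairwise disjoint, so any hitting set needs a separate item for each — at least 4. Hence 4 is optimal.

4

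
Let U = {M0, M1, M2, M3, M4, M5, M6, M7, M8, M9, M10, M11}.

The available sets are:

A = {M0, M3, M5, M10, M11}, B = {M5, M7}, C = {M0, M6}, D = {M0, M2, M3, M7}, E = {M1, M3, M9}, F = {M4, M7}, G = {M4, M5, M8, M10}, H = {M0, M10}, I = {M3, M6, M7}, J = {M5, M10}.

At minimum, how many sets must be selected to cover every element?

5

Take {A, D, E, G, I}. Their union is {M0, M1, M2, M3, M4, M5, M6, M7, M8, M9, M10, M11}, which is all 12 elements.
Only A contains M11, so A is forced; the remaining 7 elements need at least 4 more sets (each remaining set adds at most 2) — so at least 5 sets are needed, and 5 is optimal.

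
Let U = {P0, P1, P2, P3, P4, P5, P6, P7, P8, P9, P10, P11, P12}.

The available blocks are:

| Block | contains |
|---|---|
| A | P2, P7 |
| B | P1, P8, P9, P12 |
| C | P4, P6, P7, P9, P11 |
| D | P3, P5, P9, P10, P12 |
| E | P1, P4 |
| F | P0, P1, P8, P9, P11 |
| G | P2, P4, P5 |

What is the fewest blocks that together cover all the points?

Take {C, D, F, G}. Their union is {P0, P1, P2, P3, P4, P5, P6, P7, P8, P9, P10, P11, P12}, which is all 13 points.
No 3 of the 7 blocks cover everything (all 35 combinations miss at least one point), so 4 is optimal.

4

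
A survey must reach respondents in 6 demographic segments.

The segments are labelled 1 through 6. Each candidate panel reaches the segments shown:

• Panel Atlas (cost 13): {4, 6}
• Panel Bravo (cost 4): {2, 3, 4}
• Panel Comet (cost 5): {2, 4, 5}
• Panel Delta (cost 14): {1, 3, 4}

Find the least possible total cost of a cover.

Atlas, Comet, Delta together cover every segment (Atlas ∪ Comet ∪ Delta = {1, 2, 3, 4, 5, 6}); total cost 13 + 5 + 14 = 32.
The greedy pick Bravo, Comet, Atlas, Delta costs 36; no covering selection beats 32.

32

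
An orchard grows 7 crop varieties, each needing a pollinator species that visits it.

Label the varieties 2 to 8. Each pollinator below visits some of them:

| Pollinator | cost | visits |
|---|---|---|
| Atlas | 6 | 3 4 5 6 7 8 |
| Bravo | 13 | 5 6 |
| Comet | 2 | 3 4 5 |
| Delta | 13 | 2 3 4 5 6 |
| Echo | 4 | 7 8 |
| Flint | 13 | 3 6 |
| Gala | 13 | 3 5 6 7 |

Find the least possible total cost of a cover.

17

Delta, Echo together cover every variety (Delta ∪ Echo = {2, 3, 4, 5, 6, 7, 8}); total cost 13 + 4 = 17.
The greedy pick Comet, Atlas, Delta costs 21; no covering selection beats 17.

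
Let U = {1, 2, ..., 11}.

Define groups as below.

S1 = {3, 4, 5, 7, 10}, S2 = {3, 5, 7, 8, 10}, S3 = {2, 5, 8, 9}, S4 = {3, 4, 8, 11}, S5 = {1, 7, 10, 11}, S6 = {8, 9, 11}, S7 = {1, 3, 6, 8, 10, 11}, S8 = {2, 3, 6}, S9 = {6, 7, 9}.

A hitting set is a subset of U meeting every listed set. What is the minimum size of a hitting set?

Take H = {3, 7, 8}. Each listed group contains at least one of these, so H is a hitting set of size 3.
No choice of 2 elements meets every group, so 3 is the minimum.

3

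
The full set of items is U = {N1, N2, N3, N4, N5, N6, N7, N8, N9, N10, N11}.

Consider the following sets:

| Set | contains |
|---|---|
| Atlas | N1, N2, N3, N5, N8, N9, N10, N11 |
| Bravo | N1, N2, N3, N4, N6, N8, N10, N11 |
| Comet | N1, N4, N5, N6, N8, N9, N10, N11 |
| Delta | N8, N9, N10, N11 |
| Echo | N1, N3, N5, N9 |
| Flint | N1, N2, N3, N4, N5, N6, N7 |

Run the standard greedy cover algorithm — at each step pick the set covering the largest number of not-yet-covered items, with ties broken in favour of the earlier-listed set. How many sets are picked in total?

2

Greedy: pick Atlas (covers 8 new) → pick Flint (covers 3 new). Total picks: 2.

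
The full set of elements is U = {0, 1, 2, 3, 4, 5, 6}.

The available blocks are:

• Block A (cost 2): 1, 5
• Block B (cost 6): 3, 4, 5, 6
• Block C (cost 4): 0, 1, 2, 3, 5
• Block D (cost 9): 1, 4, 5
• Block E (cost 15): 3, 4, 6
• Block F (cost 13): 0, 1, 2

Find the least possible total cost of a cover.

10

B, C together cover every element (B ∪ C = {0, 1, 2, 3, 4, 5, 6}); total cost 6 + 4 = 10.
No covering selection has total cost below 10.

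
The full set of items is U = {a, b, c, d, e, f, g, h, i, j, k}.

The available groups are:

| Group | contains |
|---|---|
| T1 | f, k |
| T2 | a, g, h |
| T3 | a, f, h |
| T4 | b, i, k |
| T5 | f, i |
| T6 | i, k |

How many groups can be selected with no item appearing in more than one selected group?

T2, T4 are pairwise disjoint (T2={a,g,h}; T4={b,i,k}).
Every remaining group overlaps one of these, and no 3 of the listed groups are pairwise disjoint, so 2 is the maximum.

2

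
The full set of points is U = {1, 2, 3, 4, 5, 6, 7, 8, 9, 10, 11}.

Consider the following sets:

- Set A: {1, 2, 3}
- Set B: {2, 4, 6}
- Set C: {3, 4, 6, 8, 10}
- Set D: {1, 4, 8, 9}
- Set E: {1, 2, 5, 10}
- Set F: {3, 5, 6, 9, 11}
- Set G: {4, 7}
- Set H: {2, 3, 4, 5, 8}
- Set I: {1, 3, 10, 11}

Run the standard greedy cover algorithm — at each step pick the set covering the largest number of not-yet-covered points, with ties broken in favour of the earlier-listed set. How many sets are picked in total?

Greedy: pick C (covers 5 new) → pick E (covers 3 new) → pick F (covers 2 new) → pick G (covers 1 new). Total picks: 4.

4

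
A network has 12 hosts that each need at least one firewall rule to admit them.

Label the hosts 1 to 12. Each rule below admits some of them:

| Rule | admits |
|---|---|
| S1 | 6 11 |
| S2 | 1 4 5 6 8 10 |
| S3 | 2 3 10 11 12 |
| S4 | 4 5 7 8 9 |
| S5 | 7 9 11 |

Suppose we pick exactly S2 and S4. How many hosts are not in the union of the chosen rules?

Union of S2, S4 = {1, 4, 5, 6, 7, 8, 9, 10}.
Not covered: 2, 3, 11, 12 — 4 hosts.

4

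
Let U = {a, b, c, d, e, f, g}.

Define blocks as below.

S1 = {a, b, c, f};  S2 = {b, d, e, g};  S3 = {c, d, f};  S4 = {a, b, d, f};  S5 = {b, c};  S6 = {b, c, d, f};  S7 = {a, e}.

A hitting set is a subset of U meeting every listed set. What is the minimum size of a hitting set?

3

The 3 points {a, c, e} hit every block.
No choice of 2 points meets every block, so 3 is the minimum.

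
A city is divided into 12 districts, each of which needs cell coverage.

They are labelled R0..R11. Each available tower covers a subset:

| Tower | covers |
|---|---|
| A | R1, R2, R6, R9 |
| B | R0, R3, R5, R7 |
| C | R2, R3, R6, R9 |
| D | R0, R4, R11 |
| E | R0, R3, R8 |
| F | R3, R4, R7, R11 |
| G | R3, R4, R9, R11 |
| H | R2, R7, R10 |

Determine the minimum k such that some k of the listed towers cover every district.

A and B and E and G and H together: A ∪ B ∪ E ∪ G ∪ H = {R0, R1, R2, R3, R4, R5, R6, R7, R8, R9, R10, R11} — every district is covered.
No 4 of the 8 towers cover everything (all 70 combinations miss at least one district), so 5 is optimal.

5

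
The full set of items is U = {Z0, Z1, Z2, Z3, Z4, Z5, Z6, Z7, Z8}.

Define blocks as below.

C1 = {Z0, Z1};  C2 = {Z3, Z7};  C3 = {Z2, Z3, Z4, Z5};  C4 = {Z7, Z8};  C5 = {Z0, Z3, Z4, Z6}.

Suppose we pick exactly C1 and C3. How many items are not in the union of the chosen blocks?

Union of C1, C3 = {Z0, Z1, Z2, Z3, Z4, Z5}.
Not covered: Z6, Z7, Z8 — 3 items.

3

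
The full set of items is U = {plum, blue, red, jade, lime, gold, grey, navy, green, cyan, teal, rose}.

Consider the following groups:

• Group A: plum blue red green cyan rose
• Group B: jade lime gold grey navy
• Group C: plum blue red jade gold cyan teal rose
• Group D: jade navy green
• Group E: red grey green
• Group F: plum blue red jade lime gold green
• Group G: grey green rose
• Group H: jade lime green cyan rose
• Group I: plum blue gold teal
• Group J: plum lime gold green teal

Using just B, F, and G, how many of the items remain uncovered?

2

Union of B, F, G = {plum, blue, red, jade, lime, gold, grey, navy, green, rose}.
Not covered: cyan, teal — 2 items.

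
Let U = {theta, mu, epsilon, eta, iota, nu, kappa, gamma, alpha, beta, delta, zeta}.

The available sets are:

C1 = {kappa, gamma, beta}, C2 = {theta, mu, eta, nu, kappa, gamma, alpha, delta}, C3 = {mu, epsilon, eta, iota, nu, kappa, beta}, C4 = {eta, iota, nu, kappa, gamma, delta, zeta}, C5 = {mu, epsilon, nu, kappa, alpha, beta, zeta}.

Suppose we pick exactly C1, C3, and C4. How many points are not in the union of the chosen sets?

Union of C1, C3, C4 = {mu, epsilon, eta, iota, nu, kappa, gamma, beta, delta, zeta}.
Not covered: theta, alpha — 2 points.

2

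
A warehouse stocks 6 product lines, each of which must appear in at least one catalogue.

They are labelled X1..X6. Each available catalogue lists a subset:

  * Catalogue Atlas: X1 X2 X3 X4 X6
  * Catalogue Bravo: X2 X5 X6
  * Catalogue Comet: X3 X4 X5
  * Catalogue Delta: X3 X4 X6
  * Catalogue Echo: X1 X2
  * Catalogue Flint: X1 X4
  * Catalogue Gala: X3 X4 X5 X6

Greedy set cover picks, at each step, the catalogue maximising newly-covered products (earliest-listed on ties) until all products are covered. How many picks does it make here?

2

Greedy: pick Atlas (covers 5 new) → pick Bravo (covers 1 new). Total picks: 2.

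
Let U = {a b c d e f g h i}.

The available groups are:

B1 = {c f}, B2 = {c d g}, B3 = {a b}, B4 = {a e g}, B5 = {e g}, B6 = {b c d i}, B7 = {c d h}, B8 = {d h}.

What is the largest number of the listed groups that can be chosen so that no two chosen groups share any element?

B1, B3, B5, B8 are pairwise disjoint (B1={c,f}; B3={a,b}; B5={e,g}; B8={d,h}).
Every remaining group overlaps one of these, and no 5 of the listed groups are pairwise disjoint, so 4 is the maximum.

4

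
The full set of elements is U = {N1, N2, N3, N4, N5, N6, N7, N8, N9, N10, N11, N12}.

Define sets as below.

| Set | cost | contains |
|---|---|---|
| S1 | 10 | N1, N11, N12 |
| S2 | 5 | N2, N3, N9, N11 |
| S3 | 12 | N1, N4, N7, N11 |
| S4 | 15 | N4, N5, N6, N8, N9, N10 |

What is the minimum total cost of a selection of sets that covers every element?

42

S1, S2, S3, S4 together cover every element (S1 ∪ S2 ∪ S3 ∪ S4 = {N1, N2, N3, N4, N5, N6, N7, N8, N9, N10, N11, N12}); total cost 10 + 5 + 12 + 15 = 42.
No covering selection has total cost below 42.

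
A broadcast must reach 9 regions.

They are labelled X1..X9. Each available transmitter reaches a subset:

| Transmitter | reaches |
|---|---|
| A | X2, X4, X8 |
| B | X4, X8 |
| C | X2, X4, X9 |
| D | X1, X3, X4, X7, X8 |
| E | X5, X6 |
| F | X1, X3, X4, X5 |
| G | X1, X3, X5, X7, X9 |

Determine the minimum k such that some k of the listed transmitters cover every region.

3

A and E and G together: A ∪ E ∪ G = {X1, X2, X3, X4, X5, X6, X7, X8, X9} — every region is covered.
Only E contains X6, so E is forced; the remaining 7 regions need at least 2 more transmitters (each remaining transmitter adds at most 5) — so at least 3 transmitters are needed, and 3 is optimal.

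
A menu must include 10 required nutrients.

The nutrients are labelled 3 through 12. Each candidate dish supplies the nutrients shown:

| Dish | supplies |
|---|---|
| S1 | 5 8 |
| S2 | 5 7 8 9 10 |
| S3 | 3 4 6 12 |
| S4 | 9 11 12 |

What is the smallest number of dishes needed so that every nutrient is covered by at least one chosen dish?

3

Take {S2, S3, S4}. Their union is {3, 4, 5, 6, 7, 8, 9, 10, 11, 12}, which is all 10 nutrients.
Only S3 contains 3, so S3 is forced; the remaining 6 nutrients need at least 2 more dishes (each remaining dish adds at most 5) — so at least 3 dishes are needed, and 3 is optimal.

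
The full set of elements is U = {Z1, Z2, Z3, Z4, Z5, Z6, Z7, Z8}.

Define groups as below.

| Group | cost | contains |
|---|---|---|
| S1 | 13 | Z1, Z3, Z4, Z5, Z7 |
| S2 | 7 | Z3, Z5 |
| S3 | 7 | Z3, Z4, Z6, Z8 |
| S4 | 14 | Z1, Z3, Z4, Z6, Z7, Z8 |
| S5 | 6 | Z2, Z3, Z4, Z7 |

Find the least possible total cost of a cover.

26

S1, S3, S5 together cover every element (S1 ∪ S3 ∪ S5 = {Z1, Z2, Z3, Z4, Z5, Z6, Z7, Z8}); total cost 13 + 7 + 6 = 26.
No covering selection has total cost below 26.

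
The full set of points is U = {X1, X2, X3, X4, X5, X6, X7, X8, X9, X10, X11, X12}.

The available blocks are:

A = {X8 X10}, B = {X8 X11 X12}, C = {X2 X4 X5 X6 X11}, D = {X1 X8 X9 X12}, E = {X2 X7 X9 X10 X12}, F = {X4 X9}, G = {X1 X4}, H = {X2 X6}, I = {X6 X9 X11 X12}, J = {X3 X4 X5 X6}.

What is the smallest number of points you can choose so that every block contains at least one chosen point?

4

Take T = {X2, X4, X10, X12}. Each listed block contains at least one of these, so T is a hitting set of size 4.
No choice of 3 points meets every block, so 4 is the minimum.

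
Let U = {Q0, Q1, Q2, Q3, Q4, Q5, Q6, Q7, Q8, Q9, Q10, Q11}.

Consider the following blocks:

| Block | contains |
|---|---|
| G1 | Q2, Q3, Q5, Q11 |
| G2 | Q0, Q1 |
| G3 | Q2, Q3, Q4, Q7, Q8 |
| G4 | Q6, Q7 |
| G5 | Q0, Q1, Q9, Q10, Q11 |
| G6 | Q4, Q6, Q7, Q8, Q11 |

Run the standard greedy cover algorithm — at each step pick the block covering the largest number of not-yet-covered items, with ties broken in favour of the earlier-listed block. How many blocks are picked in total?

4

Greedy: pick G3 (covers 5 new) → pick G5 (covers 5 new) → pick G1 (covers 1 new) → pick G4 (covers 1 new). Total picks: 4.
(The true minimum cover uses only 3 blocks, so greedy is not optimal here.)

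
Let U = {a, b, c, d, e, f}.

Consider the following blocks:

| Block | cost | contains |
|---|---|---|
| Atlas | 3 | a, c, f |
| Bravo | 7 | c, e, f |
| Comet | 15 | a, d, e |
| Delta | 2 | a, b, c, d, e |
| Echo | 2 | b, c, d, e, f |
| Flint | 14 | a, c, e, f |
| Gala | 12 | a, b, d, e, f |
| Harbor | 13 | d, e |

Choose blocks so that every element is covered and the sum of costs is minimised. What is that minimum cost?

4

Delta, Echo together cover every element (Delta ∪ Echo = {a, b, c, d, e, f}); total cost 2 + 2 = 4.
No covering selection has total cost below 4.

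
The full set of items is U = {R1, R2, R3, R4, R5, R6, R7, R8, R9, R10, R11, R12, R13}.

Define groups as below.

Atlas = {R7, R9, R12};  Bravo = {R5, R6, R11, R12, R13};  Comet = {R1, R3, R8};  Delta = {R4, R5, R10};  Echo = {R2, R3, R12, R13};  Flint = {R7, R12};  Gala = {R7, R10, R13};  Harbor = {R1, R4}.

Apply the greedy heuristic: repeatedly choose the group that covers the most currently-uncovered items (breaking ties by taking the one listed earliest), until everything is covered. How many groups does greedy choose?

5

Greedy: pick Bravo (covers 5 new) → pick Comet (covers 3 new) → pick Atlas (covers 2 new) → pick Delta (covers 2 new) → pick Echo (covers 1 new). Total picks: 5.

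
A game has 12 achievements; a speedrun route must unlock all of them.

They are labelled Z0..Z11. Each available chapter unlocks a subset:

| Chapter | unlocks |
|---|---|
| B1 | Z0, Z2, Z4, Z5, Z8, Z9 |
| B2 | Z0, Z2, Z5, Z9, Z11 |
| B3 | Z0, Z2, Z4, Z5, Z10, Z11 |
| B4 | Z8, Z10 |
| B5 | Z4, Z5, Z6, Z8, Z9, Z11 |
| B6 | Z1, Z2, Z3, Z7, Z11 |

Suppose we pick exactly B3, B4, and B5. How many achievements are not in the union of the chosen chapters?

Union of B3, B4, B5 = {Z0, Z2, Z4, Z5, Z6, Z8, Z9, Z10, Z11}.
Not covered: Z1, Z3, Z7 — 3 achievements.

3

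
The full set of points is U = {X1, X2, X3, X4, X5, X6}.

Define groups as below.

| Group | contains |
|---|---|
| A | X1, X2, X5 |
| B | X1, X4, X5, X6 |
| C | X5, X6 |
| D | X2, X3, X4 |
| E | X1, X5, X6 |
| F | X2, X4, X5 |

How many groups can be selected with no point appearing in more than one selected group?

C, D are pairwise disjoint (C={X5,X6}; D={X2,X3,X4}).
Every remaining group overlaps one of these, and no 3 of the listed groups are pairwise disjoint, so 2 is the maximum.

2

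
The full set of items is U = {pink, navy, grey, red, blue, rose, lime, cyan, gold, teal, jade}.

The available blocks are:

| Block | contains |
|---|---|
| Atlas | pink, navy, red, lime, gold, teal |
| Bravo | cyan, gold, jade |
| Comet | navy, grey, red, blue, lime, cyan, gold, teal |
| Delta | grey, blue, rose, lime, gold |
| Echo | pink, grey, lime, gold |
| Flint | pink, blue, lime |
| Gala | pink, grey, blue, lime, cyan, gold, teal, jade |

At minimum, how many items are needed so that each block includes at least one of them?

Take H = {lime, cyan}. Each listed block contains at least one of these, so H is a hitting set of size 2.
The blocks Bravo, Flint are pairwise disjoint, so any hitting set needs a separate item for each — at least 2. Hence 2 is optimal.

2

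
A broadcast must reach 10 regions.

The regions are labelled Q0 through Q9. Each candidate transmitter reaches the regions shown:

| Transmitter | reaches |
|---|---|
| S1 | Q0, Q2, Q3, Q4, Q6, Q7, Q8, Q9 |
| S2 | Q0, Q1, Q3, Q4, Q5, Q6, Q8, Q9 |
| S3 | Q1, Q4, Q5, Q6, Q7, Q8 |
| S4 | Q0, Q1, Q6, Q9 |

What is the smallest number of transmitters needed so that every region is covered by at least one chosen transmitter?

2

Take {S1, S2}. Their union is {Q0, Q1, Q2, Q3, Q4, Q5, Q6, Q7, Q8, Q9}, which is all 10 regions.
No single transmitter has all 10 regions (the largest, S1, has 8), so 2 is optimal.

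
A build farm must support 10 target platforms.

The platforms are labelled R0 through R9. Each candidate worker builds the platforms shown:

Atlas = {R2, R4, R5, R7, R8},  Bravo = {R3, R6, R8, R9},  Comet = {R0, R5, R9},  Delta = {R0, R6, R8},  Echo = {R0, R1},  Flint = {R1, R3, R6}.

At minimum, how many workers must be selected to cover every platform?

Atlas and Comet and Flint together: Atlas ∪ Comet ∪ Flint = {R0, R1, R2, R3, R4, R5, R6, R7, R8, R9} — every platform is covered.
Only Atlas contains R2, so Atlas is forced; the remaining 5 platforms need at least 2 more workers (each remaining worker adds at most 3) — so at least 3 workers are needed, and 3 is optimal.

3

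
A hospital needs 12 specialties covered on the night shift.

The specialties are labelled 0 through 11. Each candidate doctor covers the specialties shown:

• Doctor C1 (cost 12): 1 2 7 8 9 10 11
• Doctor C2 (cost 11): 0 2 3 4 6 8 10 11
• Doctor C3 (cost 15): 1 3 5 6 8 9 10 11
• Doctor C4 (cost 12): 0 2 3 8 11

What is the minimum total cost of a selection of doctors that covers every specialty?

C1, C2, C3 together cover every specialty (C1 ∪ C2 ∪ C3 = {0, 1, 2, 3, 4, 5, 6, 7, 8, 9, 10, 11}); total cost 12 + 11 + 15 = 38.
No covering selection has total cost below 38.

38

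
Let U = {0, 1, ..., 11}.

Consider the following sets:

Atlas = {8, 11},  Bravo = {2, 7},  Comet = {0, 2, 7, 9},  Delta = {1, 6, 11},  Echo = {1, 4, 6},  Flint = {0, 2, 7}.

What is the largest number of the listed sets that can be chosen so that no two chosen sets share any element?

3

Atlas, Echo, Flint are pairwise disjoint (Atlas={8,11}; Echo={1,4,6}; Flint={0,2,7}).
Every remaining set overlaps one of these, and no 4 of the listed sets are pairwise disjoint, so 3 is the maximum.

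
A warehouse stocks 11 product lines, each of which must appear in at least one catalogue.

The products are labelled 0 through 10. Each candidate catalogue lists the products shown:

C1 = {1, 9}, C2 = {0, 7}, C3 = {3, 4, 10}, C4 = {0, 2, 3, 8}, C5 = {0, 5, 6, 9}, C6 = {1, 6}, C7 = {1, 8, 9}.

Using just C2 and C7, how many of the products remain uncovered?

Union of C2, C7 = {0, 1, 7, 8, 9}.
Not covered: 2, 3, 4, 5, 6, 10 — 6 products.

6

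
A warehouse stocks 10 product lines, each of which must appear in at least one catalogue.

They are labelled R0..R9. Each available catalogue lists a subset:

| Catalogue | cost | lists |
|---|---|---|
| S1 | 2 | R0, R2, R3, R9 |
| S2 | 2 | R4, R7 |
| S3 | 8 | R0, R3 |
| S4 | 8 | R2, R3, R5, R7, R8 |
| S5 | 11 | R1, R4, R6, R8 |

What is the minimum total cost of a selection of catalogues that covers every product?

21

S1, S4, S5 together cover every product (S1 ∪ S4 ∪ S5 = {R0, R1, R2, R3, R4, R5, R6, R7, R8, R9}); total cost 2 + 8 + 11 = 21.
The greedy pick S1, S2, S5, S4 costs 23; no covering selection beats 21.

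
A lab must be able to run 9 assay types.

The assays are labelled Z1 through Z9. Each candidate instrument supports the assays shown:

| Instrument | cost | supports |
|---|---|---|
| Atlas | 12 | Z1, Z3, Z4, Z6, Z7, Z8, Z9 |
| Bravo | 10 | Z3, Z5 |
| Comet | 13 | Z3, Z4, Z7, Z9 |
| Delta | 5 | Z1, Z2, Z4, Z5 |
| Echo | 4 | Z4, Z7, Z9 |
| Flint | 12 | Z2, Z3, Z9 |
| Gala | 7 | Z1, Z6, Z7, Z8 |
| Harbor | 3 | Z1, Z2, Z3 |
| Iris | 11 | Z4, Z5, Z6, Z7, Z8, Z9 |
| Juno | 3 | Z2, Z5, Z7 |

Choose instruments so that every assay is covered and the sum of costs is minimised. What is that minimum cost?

Harbor, Iris together cover every assay (Harbor ∪ Iris = {Z1, Z2, Z3, Z4, Z5, Z6, Z7, Z8, Z9}); total cost 3 + 11 = 14.
The greedy pick Harbor, Echo, Juno, Gala costs 17; no covering selection beats 14.

14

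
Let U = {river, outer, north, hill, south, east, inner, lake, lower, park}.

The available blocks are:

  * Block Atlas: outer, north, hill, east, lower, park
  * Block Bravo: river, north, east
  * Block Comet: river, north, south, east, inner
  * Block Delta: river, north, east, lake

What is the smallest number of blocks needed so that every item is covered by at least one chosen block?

3

Take {Atlas, Comet, Delta}. Their union is {river, outer, north, hill, south, east, inner, lake, lower, park}, which is all 10 items.
Only Atlas contains outer, so Atlas is forced; the remaining 4 items need at least 2 more blocks (each remaining block adds at most 3) — so at least 3 blocks are needed, and 3 is optimal.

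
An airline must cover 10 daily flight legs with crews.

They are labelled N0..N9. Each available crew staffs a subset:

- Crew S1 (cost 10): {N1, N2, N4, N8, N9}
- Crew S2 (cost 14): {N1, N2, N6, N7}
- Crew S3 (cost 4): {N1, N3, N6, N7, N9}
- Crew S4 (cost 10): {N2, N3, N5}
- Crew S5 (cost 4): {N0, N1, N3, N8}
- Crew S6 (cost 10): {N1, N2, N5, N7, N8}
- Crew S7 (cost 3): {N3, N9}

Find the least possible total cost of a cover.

28

S1, S3, S4, S5 together cover every leg (S1 ∪ S3 ∪ S4 ∪ S5 = {N0, N1, N2, N3, N4, N5, N6, N7, N8, N9}); total cost 10 + 4 + 10 + 4 = 28.
No covering selection has total cost below 28.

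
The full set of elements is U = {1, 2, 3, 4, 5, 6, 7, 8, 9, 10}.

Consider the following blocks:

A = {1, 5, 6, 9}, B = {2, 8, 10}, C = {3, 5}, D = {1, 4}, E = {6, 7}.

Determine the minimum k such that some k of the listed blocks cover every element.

A and B and C and D and E together: A ∪ B ∪ C ∪ D ∪ E = {1, 2, 3, 4, 5, 6, 7, 8, 9, 10} — every element is covered.
No 4 of the 5 blocks cover everything (all 5 combinations miss at least one element), so 5 is optimal.

5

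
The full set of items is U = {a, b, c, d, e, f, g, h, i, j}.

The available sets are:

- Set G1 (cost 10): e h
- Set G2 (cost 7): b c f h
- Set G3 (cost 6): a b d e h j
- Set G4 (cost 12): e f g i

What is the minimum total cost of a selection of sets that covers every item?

25

G2, G3, G4 together cover every item (G2 ∪ G3 ∪ G4 = {a, b, c, d, e, f, g, h, i, j}); total cost 7 + 6 + 12 = 25.
No covering selection has total cost below 25.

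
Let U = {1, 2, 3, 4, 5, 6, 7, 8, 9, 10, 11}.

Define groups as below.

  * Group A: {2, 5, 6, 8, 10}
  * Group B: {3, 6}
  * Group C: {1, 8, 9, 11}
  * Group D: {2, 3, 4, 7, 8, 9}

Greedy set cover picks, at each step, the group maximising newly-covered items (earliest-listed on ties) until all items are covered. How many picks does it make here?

Greedy: pick D (covers 6 new) → pick A (covers 3 new) → pick C (covers 2 new). Total picks: 3.

3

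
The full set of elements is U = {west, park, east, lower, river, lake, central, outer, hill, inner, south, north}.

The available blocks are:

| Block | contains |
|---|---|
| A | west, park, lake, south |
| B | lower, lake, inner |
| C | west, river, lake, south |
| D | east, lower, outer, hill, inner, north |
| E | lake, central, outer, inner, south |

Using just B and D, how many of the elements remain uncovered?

Union of B, D = {east, lower, lake, outer, hill, inner, north}.
Not covered: west, park, river, central, south — 5 elements.

5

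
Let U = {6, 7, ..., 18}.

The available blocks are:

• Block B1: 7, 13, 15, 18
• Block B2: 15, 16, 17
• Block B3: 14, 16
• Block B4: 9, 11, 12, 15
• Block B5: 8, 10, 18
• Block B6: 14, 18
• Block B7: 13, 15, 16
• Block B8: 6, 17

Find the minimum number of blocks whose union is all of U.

B1 and B3 and B4 and B5 and B8 together: B1 ∪ B3 ∪ B4 ∪ B5 ∪ B8 = {6, 7, 8, 9, 10, 11, 12, 13, 14, 15, 16, 17, 18} — every item is covered.
No 4 of the 8 blocks cover everything (all 70 combinations miss at least one item), so 5 is optimal.

5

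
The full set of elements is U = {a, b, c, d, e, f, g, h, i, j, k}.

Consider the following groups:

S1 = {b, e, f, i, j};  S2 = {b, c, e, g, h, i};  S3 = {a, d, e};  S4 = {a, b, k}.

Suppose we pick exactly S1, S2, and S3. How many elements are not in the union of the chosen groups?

Union of S1, S2, S3 = {a, b, c, d, e, f, g, h, i, j}.
Not covered: k — 1 element.

1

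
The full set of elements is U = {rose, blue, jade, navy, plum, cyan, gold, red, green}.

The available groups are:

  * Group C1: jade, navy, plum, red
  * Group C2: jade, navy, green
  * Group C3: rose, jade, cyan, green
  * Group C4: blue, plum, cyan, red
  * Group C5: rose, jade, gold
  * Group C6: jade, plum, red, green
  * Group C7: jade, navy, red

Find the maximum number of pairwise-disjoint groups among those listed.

2

C4, C5 are pairwise disjoint (C4={blue,plum,cyan,red}; C5={rose,jade,gold}).
Every remaining group overlaps one of these, and no 3 of the listed groups are pairwise disjoint, so 2 is the maximum.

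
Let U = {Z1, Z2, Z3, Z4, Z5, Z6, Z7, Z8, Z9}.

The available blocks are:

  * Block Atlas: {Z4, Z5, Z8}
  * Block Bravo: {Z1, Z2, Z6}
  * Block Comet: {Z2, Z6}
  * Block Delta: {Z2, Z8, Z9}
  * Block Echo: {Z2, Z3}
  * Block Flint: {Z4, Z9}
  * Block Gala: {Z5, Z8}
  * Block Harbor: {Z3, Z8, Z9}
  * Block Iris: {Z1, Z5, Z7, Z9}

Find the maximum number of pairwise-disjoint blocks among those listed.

3

Bravo, Flint, Gala are pairwise disjoint (Bravo={Z1,Z2,Z6}; Flint={Z4,Z9}; Gala={Z5,Z8}).
Every remaining block overlaps one of these, and no 4 of the listed blocks are pairwise disjoint, so 3 is the maximum.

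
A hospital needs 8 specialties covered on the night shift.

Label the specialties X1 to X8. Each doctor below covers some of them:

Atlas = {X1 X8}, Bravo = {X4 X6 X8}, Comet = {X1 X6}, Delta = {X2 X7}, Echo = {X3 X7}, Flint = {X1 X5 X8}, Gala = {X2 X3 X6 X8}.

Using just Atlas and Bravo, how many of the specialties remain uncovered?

Union of Atlas, Bravo = {X1, X4, X6, X8}.
Not covered: X2, X3, X5, X7 — 4 specialties.

4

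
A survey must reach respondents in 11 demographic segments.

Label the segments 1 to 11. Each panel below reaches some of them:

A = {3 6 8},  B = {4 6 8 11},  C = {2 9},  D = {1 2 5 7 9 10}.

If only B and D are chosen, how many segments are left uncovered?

Union of B, D = {1, 2, 4, 5, 6, 7, 8, 9, 10, 11}.
Not covered: 3 — 1 segment.

1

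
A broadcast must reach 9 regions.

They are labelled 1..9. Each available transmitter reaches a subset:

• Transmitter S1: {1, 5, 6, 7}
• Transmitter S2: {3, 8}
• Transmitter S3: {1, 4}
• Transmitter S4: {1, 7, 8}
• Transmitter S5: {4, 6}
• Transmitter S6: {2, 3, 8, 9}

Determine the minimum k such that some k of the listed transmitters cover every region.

3

Take {S1, S5, S6}. Their union is {1, 2, 3, 4, 5, 6, 7, 8, 9}, which is all 9 regions.
Each transmitter has at most 4 regions, and 2·4 = 8 < 9 — so at least 3 transmitters are needed, and 3 is optimal.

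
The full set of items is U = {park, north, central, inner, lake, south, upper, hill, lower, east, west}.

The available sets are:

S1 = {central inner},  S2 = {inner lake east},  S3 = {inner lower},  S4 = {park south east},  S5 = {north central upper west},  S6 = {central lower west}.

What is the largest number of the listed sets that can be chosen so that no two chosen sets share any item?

3

S3, S4, S5 are pairwise disjoint (S3={inner,lower}; S4={park,south,east}; S5={north,central,upper,west}).
Every remaining set overlaps one of these, and no 4 of the listed sets are pairwise disjoint, so 3 is the maximum.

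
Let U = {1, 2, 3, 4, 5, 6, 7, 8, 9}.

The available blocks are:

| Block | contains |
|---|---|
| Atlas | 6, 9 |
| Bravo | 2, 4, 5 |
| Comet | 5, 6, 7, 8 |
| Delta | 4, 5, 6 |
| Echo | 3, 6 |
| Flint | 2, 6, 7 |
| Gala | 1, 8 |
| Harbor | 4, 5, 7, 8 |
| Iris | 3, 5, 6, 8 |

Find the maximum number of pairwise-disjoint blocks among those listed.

Atlas, Bravo, Gala are pairwise disjoint (Atlas={6,9}; Bravo={2,4,5}; Gala={1,8}).
Every remaining block overlaps one of these, and no 4 of the listed blocks are pairwise disjoint, so 3 is the maximum.

3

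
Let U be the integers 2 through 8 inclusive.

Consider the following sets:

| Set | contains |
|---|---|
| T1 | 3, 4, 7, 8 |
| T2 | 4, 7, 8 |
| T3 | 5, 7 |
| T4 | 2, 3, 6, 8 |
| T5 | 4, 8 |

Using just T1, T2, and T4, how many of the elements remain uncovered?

Union of T1, T2, T4 = {2, 3, 4, 6, 7, 8}.
Not covered: 5 — 1 element.

1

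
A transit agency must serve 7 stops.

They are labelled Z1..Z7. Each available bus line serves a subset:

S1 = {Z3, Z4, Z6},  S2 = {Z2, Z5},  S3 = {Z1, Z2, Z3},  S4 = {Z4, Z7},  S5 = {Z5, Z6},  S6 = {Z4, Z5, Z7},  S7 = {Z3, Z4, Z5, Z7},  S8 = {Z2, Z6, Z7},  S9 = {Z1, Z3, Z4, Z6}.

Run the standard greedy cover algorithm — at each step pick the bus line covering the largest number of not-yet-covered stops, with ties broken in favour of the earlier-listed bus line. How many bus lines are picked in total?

Greedy: pick S7 (covers 4 new) → pick S3 (covers 2 new) → pick S1 (covers 1 new). Total picks: 3.

3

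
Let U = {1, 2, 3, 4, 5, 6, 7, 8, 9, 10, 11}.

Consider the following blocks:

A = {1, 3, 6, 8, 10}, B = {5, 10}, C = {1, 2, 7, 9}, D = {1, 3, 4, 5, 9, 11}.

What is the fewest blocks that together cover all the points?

A and C and D together: A ∪ C ∪ D = {1, 2, 3, 4, 5, 6, 7, 8, 9, 10, 11} — every point is covered.
Only C contains 2, so C is forced; the remaining 7 points need at least 2 more blocks (each remaining block adds at most 4) — so at least 3 blocks are needed, and 3 is optimal.

3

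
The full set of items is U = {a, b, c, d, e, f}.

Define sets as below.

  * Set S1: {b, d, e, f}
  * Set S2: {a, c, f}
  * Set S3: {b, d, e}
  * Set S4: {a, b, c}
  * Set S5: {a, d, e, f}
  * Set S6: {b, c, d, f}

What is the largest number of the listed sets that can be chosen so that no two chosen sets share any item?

S2, S3 are pairwise disjoint (S2={a,c,f}; S3={b,d,e}).
Every remaining set overlaps one of these, and no 3 of the listed sets are pairwise disjoint, so 2 is the maximum.

2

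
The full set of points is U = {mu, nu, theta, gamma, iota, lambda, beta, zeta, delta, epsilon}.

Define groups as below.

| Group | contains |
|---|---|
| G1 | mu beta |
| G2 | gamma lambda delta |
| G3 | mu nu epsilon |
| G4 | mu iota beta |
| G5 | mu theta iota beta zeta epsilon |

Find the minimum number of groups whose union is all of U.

3

G2 and G3 and G5 together: G2 ∪ G3 ∪ G5 = {mu, nu, theta, gamma, iota, lambda, beta, zeta, delta, epsilon} — every point is covered.
Only G3 contains nu, so G3 is forced; the remaining 7 points need at least 2 more groups (each remaining group adds at most 4) — so at least 3 groups are needed, and 3 is optimal.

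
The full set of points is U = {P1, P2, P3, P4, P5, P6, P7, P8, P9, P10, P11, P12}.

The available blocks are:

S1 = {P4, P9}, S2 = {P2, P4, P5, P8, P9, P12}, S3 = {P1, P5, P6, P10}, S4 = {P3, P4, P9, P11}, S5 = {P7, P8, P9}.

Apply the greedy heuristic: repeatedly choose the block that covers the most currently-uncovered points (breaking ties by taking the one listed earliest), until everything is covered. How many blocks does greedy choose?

4

Greedy: pick S2 (covers 6 new) → pick S3 (covers 3 new) → pick S4 (covers 2 new) → pick S5 (covers 1 new). Total picks: 4.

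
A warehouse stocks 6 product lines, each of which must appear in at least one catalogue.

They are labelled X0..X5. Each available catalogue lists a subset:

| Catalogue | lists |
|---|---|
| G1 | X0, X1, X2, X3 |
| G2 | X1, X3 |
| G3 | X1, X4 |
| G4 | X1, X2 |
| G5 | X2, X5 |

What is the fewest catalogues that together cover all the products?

G1 and G3 and G5 together: G1 ∪ G3 ∪ G5 = {X0, X1, X2, X3, X4, X5} — every product is covered.
Only G1 contains X0, so G1 is forced; the remaining 2 products need at least 2 more catalogues (each remaining catalogue adds at most 1) — so at least 3 catalogues are needed, and 3 is optimal.

3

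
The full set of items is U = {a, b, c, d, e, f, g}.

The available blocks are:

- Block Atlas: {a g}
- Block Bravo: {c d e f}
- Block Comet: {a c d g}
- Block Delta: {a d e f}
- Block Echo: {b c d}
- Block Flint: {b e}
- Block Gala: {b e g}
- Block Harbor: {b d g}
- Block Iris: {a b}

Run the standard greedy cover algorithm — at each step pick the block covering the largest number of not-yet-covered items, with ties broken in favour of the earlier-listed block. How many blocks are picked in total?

Greedy: pick Bravo (covers 4 new) → pick Atlas (covers 2 new) → pick Echo (covers 1 new). Total picks: 3.

3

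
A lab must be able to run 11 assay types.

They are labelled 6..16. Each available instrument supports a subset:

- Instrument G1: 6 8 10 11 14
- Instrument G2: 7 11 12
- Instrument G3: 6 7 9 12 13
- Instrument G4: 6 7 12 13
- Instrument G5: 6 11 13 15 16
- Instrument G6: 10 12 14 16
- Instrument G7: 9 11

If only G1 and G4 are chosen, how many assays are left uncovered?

Union of G1, G4 = {6, 7, 8, 10, 11, 12, 13, 14}.
Not covered: 9, 15, 16 — 3 assays.

3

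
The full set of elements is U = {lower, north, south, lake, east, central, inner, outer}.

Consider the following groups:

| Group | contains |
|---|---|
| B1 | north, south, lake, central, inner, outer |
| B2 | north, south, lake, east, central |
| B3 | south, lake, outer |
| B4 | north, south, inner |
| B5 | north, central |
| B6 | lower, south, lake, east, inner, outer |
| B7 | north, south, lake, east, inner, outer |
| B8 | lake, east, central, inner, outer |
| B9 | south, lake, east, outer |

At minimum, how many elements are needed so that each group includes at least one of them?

2

The 2 elements {north, lake} hit every group.
The groups B5, B6 are pairwise disjoint, so any hitting set needs a separate element for each — at least 2. Hence 2 is optimal.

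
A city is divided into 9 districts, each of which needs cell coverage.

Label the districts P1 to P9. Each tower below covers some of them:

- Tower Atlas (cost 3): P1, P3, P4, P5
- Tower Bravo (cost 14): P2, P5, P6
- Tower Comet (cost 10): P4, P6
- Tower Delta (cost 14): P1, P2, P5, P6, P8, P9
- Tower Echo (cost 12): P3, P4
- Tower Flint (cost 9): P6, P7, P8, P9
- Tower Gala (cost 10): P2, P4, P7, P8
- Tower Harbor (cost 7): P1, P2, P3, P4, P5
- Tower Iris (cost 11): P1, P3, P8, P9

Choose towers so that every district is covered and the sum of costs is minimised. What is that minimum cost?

16

Flint, Harbor together cover every district (Flint ∪ Harbor = {P1, P2, P3, P4, P5, P6, P7, P8, P9}); total cost 9 + 7 = 16.
The greedy pick Atlas, Flint, Harbor costs 19; no covering selection beats 16.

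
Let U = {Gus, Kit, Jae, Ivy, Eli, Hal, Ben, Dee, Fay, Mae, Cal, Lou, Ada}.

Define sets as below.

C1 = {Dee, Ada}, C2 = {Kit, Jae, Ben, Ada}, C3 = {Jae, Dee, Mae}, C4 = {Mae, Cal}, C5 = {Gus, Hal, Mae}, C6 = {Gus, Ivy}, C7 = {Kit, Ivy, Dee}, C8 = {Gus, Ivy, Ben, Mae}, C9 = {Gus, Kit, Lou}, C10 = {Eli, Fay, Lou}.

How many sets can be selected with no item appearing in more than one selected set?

4

C2, C4, C6, C10 are pairwise disjoint (C2={Kit,Jae,Ben,Ada}; C4={Mae,Cal}; C6={Gus,Ivy}; C10={Eli,Fay,Lou}).
Every remaining set overlaps one of these, and no 5 of the listed sets are pairwise disjoint, so 4 is the maximum.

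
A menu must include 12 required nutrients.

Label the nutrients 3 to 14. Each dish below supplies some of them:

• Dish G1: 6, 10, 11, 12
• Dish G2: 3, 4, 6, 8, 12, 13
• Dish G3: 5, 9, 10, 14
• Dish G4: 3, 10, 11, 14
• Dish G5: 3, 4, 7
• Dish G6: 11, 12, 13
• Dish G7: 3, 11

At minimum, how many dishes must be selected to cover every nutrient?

Take {G2, G3, G5, G6}. Their union is {3, 4, 5, 6, 7, 8, 9, 10, 11, 12, 13, 14}, which is all 12 nutrients.
Only G5 contains 7, so G5 is forced; the remaining 9 nutrients need at least 3 more dishes (each remaining dish adds at most 4) — so at least 4 dishes are needed, and 4 is optimal.

4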